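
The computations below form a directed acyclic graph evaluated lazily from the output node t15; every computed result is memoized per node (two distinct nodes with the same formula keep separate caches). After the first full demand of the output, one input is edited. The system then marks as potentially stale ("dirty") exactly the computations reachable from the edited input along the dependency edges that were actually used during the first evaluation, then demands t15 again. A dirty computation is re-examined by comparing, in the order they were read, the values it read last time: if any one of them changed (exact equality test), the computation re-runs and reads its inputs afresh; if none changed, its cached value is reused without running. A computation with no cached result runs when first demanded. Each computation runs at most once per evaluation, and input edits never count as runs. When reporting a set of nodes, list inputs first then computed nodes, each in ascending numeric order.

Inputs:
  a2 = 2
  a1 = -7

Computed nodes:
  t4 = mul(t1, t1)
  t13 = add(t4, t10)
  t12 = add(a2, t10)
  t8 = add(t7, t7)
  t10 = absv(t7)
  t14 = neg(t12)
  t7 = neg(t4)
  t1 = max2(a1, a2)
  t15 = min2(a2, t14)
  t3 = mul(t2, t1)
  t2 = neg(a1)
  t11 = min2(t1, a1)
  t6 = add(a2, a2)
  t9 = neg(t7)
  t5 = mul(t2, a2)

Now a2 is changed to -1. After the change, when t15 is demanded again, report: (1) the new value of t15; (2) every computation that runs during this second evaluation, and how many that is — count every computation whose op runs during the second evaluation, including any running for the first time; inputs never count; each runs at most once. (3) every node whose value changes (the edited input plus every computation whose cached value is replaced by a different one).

Demanding t15 again yields -1.
7 computations run: t1, t4, t7, t10, t12, t14, t15.
The nodes whose values change: a2, t1, t4, t7, t10, t12, t14, t15.

First demand of the output computes:
  t1 = max2(-7, 2) = 2
  t4 = mul(2, 2) = 4
  t7 = neg(4) = -4
  t10 = absv(-4) = 4
  t12 = add(2, 4) = 6
  t14 = neg(6) = -6
  t15 = min2(2, -6) = -6

After the edit, cleaning proceeds:
  t1: a read changed (a2 2->-1) — executes, giving -1.
  t4: a read changed (t1 2->-1; t1 2->-1) — executes, giving 1.
  t7: a read changed (t4 4->1) — executes, giving -1.
  t10: a read changed (t7 -4->-1) — executes, giving 1.
  t12: a read changed (a2 2->-1; t10 4->1) — executes, giving 0.
  t14: a read changed (t12 6->0) — executes, giving 0.
  t15: a read changed (a2 2->-1; t14 -6->0) — executes, giving -1.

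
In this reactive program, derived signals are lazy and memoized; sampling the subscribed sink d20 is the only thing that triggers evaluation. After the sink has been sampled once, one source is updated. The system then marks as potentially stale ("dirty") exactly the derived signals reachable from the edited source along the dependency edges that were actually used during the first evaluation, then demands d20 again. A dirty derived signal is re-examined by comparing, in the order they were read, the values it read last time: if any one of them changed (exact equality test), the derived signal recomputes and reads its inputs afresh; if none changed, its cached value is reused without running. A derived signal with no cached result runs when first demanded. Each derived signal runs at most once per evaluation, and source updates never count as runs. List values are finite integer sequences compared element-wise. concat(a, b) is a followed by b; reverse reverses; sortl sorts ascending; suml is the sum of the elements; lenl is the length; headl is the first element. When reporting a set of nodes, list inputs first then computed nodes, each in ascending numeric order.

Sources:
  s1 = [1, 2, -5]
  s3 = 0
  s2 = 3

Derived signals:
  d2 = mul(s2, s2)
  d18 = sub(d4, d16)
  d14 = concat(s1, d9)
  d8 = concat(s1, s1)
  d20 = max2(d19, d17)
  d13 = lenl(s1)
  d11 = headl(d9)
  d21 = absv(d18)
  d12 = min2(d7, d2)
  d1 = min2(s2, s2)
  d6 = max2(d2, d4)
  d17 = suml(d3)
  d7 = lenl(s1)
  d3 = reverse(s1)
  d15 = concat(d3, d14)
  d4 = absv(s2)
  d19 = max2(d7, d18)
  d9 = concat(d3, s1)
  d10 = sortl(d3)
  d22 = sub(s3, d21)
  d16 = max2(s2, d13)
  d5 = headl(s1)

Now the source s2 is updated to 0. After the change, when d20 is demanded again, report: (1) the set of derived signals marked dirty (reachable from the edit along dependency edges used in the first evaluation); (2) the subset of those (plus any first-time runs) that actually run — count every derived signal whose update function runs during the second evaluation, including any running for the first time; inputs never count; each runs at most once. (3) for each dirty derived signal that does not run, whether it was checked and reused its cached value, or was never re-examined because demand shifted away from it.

First demand of the output computes:
  d3 = reverse([1, 2, -5]) = [-5, 2, 1]
  d4 = absv(3) = 3
  d7 = lenl([1, 2, -5]) = 3
  d13 = lenl([1, 2, -5]) = 3
  d16 = max2(3, 3) = 3
  d17 = suml([-5, 2, 1]) = -2
  d18 = sub(3, 3) = 0
  d19 = max2(3, 0) = 3
  d20 = max2(3, -2) = 3

After the edit, cleaning proceeds:
  d4: a read changed (s2 3->0) — executes, giving 0.
  d16: a read changed (s2 3->0) — executes, giving 3 — identical to its old value.
  d18: a read changed (d4 3->0) — executes, giving -3.
  d19: a read changed (d18 0->-3) — executes, giving 3 — identical to its old value.
  d20: dirty, but its reads are unchanged (d19 unchanged, d17 unchanged); cached 3 stands.

Note where the cutoff bites: d20 is checked, finds nothing changed, and keeps its cache.

The edit dirties: d4, d16, d18, d19, d20.
4 derived signals run: d4, d16, d18, d19.
Cache hits after checking: d20.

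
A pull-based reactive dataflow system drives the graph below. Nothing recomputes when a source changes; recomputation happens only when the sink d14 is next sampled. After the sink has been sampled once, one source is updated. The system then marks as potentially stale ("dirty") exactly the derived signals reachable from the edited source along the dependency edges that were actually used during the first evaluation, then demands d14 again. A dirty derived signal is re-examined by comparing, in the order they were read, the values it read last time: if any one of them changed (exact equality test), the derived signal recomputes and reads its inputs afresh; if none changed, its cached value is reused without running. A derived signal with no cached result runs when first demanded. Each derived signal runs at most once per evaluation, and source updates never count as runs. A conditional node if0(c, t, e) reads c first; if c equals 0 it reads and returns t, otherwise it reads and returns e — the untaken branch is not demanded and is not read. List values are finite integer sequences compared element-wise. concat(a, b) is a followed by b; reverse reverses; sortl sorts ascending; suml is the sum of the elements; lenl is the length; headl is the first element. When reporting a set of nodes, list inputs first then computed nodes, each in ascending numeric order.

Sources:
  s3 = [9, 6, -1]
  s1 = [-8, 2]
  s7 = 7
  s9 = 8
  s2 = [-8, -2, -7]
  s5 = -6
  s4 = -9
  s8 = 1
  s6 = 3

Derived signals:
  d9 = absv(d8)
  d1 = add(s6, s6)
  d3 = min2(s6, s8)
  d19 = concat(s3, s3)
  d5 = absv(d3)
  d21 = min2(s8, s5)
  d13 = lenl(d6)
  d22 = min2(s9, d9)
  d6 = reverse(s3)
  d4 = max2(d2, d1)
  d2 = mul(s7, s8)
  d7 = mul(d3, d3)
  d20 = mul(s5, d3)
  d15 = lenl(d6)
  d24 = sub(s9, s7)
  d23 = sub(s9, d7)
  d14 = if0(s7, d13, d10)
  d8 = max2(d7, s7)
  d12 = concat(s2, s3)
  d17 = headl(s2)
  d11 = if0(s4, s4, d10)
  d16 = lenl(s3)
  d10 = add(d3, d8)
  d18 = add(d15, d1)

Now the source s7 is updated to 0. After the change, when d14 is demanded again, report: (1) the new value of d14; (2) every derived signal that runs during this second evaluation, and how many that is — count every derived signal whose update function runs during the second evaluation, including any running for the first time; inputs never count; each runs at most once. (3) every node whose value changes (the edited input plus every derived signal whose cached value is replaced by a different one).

First evaluation (everything demanded from the output):
  d3 = min2(3, 1) = 1
  d7 = mul(1, 1) = 1
  d8 = max2(1, 7) = 7
  d10 = add(1, 7) = 8
  d14 = if0(s7=7 -> else branch d10) = 8

Propagation after the edit:
  d6: demanded for the first time — runs, produces [-1, 6, 9].
  d8: marked dirty but never re-examined — demand shifted away from it.
  d10: marked dirty but never re-examined — demand shifted away from it.
  d13: demanded for the first time — runs, produces 3.
  d14: runs — s7 7->0; result 3.

Key observation: a condition flipped, so demand moved to the other branch — d8, d10 are never re-examined.

New value of d14: 3.
Derived signals that run: d6, d13, d14 — 3 in total.
Values that change: s7, d14.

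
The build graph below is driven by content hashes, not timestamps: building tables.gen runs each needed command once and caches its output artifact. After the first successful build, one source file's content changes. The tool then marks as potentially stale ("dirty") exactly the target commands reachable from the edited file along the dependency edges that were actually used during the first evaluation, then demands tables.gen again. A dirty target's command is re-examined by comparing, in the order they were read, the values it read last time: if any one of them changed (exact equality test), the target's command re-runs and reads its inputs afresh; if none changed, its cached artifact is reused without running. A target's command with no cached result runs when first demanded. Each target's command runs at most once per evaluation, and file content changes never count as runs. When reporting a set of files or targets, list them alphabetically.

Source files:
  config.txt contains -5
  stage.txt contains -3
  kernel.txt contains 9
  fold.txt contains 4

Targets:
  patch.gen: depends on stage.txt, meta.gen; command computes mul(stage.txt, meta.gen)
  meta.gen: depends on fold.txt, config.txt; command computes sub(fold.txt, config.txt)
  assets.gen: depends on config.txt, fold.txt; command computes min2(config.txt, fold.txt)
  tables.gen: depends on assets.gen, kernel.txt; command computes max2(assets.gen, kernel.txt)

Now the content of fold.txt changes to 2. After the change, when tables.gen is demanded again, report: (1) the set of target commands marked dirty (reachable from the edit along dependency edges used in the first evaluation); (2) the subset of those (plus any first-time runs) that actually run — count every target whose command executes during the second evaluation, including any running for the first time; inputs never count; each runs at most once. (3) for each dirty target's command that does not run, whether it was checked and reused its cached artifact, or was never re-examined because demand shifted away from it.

Initial pass — values computed on the first demand:
  assets.gen = min2(-5, 4) = -5
  tables.gen = max2(-5, 9) = 9

Second demand — change propagation:
  assets.gen: re-runs because fold.txt 4->2; new result -5 (unchanged).
  tables.gen: re-examined; everything it read last time is the same (assets.gen unchanged, kernel.txt unchanged) — cache 9 kept, no run.

The important point: assets.gen recomputes to an identical value, and the output ends up unchanged.

Dirty set: assets.gen, tables.gen.
Run set: assets.gen (1 run).
Re-examined without running (cache reused): tables.gen.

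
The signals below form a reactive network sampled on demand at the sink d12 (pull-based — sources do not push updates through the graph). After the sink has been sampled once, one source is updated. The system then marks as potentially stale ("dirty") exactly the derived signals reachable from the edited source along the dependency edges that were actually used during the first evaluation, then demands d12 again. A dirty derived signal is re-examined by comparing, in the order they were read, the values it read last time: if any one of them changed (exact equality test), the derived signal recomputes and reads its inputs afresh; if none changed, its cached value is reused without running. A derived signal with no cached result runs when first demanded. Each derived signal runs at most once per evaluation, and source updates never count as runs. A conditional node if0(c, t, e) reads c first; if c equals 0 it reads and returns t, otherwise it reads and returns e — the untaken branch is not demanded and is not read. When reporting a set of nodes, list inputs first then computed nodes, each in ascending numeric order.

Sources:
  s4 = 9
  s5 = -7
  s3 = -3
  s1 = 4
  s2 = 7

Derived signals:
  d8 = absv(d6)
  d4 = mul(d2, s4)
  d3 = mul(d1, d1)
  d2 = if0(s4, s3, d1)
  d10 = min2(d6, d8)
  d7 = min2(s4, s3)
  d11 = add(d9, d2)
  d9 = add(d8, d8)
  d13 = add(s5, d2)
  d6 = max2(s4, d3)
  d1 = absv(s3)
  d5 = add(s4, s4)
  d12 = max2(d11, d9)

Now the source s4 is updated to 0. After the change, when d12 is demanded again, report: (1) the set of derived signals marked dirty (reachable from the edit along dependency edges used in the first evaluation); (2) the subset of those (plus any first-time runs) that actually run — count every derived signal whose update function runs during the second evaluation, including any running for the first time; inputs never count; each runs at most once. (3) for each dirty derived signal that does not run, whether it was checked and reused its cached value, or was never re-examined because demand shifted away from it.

Dirty set: d2, d6, d8, d9, d11, d12.
Run set: d2, d6, d11, d12 (4 run).
Re-examined without running (cache reused): d8, d9.
The important point: at d8 every value read last time is unchanged, so the dirty flag clears without a run.

Initial pass — values computed on the first demand:
  d1 = absv(-3) = 3
  d2 = if0(s4=9 -> else branch d1) = 3
  d3 = mul(3, 3) = 9
  d6 = max2(9, 9) = 9
  d8 = absv(9) = 9
  d9 = add(9, 9) = 18
  d11 = add(18, 3) = 21
  d12 = max2(21, 18) = 21

Second demand — change propagation:
  d2: re-runs because s4 9->0; new result -3.
  d6: re-runs because s4 9->0; new result 9 (unchanged).
  d8: re-examined; everything it read last time is the same (d6 unchanged) — cache 9 kept, no run.
  d9: re-examined; everything it read last time is the same (d8 unchanged, d8 unchanged) — cache 18 kept, no run.
  d11: re-runs because d2 3->-3; new result 15.
  d12: re-runs because d11 21->15; new result 18.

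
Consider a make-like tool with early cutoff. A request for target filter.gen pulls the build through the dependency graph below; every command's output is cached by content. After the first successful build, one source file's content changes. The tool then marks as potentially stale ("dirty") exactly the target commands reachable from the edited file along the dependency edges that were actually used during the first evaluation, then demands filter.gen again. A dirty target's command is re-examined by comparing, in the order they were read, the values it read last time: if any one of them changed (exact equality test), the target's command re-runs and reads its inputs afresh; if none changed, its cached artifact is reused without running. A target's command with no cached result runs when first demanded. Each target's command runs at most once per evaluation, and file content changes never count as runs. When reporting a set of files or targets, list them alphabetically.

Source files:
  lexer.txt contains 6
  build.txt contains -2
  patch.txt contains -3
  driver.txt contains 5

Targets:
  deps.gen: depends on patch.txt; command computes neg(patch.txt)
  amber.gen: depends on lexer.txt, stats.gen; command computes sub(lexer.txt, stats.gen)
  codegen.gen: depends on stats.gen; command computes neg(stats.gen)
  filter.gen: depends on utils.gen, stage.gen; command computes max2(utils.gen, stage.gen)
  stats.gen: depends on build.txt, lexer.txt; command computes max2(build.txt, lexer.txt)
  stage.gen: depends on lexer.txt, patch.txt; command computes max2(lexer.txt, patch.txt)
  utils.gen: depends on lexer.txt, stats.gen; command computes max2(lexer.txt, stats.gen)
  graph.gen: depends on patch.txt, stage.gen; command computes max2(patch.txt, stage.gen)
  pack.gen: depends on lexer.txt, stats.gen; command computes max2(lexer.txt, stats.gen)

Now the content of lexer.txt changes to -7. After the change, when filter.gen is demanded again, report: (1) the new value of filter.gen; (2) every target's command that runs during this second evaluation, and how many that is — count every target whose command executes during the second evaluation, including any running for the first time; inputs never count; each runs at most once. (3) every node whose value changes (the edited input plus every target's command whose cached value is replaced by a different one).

Demanding filter.gen again yields -2.
4 target commands run: filter.gen, stage.gen, stats.gen, utils.gen.
The nodes whose values change: filter.gen, lexer.txt, stage.gen, stats.gen, utils.gen.

First demand of the output computes:
  stage.gen = max2(6, -3) = 6
  stats.gen = max2(-2, 6) = 6
  utils.gen = max2(6, 6) = 6
  filter.gen = max2(6, 6) = 6

After the edit, cleaning proceeds:
  stage.gen: a read changed (lexer.txt 6->-7) — executes, giving -3.
  stats.gen: a read changed (lexer.txt 6->-7) — executes, giving -2.
  utils.gen: a read changed (lexer.txt 6->-7; stats.gen 6->-2) — executes, giving -2.
  filter.gen: a read changed (utils.gen 6->-2; stage.gen 6->-3) — executes, giving -2.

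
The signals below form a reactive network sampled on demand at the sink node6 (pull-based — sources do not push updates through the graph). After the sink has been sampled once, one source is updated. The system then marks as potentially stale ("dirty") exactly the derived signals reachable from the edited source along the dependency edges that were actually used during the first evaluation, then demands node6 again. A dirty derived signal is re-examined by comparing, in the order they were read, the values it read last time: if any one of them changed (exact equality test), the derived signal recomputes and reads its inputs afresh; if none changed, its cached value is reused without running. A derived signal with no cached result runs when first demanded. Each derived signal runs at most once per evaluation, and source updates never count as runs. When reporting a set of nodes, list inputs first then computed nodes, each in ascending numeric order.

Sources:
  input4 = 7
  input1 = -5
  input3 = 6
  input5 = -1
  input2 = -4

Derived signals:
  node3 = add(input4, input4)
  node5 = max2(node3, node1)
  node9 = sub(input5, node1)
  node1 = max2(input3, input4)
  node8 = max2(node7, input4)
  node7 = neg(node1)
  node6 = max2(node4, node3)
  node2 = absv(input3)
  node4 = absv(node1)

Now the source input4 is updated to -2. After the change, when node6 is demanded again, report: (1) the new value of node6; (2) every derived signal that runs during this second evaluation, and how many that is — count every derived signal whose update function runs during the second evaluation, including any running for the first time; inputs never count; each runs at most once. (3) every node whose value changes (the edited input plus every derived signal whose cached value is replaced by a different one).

node6 now evaluates to 6.
Run set: node1, node3, node4, node6 (4 run).
Changed values: input4, node1, node3, node4, node6.

Initial pass — values computed on the first demand:
  node1 = max2(6, 7) = 7
  node3 = add(7, 7) = 14
  node4 = absv(7) = 7
  node6 = max2(7, 14) = 14

Second demand — change propagation:
  node1: re-runs because input4 7->-2; new result 6.
  node3: re-runs because input4 7->-2; input4 7->-2; new result -4.
  node4: re-runs because node1 7->6; new result 6.
  node6: re-runs because node4 7->6; node3 14->-4; new result 6.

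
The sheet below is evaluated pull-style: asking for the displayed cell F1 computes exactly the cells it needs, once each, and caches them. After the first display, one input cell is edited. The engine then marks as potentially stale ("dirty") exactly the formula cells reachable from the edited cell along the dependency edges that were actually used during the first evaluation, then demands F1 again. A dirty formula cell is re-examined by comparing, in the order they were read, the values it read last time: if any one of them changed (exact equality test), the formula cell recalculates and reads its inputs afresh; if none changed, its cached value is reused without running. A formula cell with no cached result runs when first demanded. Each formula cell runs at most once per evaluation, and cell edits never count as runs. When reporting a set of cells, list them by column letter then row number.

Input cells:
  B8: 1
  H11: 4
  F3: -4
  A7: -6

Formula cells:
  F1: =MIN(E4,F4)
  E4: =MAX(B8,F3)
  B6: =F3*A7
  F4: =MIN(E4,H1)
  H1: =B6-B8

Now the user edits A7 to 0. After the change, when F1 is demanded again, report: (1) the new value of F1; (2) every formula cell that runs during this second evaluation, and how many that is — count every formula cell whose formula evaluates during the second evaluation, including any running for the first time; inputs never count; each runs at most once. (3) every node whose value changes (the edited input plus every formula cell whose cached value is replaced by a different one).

First demand of the output computes:
  B6 = -4 * -6 = 24
  E4 = MAX(1, -4) = 1
  H1 = 24 - 1 = 23
  F4 = MIN(1, 23) = 1
  F1 = MIN(1, 1) = 1

After the edit, cleaning proceeds:
  B6: a read changed (A7 -6->0) — executes, giving 0.
  H1: a read changed (B6 24->0) — executes, giving -1.
  F4: a read changed (H1 23->-1) — executes, giving -1.
  F1: a read changed (F4 1->-1) — executes, giving -1.

Demanding F1 again yields -1.
4 formula cells run: B6, F1, F4, H1.
The nodes whose values change: A7, B6, F1, F4, H1.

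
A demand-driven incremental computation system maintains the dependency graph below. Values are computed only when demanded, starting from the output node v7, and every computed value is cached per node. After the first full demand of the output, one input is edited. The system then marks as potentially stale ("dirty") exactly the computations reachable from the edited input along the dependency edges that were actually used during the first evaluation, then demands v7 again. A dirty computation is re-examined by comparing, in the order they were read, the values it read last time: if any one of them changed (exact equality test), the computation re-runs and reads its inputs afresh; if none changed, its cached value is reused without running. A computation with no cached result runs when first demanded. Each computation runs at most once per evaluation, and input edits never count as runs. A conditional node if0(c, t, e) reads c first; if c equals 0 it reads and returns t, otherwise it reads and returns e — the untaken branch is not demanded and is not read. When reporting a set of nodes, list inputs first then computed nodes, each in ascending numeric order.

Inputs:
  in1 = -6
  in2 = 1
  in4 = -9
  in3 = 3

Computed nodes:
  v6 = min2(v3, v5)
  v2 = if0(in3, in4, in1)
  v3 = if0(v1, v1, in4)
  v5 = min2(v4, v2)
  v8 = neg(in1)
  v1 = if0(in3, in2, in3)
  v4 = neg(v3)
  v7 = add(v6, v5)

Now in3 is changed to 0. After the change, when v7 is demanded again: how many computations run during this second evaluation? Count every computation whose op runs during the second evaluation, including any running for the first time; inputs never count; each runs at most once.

First evaluation (everything demanded from the output):
  v1 = if0(in3=3 -> else branch in3) = 3
  v2 = if0(in3=3 -> else branch in1) = -6
  v3 = if0(v1=3 -> else branch in4) = -9
  v4 = neg(-9) = 9
  v5 = min2(9, -6) = -6
  v6 = min2(-9, -6) = -9
  v7 = add(-9, -6) = -15

Propagation after the edit:
  v1: runs — in3 3->0; in3 3->0; result 1.
  v2: runs — in3 3->0; result -9.
  v3: runs — v1 3->1; result -9 (same value as before).
  v4: checked — values it read are unchanged (v3 unchanged); reused cached 9 without running.
  v5: runs — v2 -6->-9; result -9.
  v6: runs — v5 -6->-9; result -9 (same value as before).
  v7: runs — v5 -6->-9; result -18.

Key observation: the cutoff stops propagation at v4 — its inputs' values are unchanged, so it reuses its cache.

Computations that run: v1, v2, v3, v5, v6, v7 — 6 in total.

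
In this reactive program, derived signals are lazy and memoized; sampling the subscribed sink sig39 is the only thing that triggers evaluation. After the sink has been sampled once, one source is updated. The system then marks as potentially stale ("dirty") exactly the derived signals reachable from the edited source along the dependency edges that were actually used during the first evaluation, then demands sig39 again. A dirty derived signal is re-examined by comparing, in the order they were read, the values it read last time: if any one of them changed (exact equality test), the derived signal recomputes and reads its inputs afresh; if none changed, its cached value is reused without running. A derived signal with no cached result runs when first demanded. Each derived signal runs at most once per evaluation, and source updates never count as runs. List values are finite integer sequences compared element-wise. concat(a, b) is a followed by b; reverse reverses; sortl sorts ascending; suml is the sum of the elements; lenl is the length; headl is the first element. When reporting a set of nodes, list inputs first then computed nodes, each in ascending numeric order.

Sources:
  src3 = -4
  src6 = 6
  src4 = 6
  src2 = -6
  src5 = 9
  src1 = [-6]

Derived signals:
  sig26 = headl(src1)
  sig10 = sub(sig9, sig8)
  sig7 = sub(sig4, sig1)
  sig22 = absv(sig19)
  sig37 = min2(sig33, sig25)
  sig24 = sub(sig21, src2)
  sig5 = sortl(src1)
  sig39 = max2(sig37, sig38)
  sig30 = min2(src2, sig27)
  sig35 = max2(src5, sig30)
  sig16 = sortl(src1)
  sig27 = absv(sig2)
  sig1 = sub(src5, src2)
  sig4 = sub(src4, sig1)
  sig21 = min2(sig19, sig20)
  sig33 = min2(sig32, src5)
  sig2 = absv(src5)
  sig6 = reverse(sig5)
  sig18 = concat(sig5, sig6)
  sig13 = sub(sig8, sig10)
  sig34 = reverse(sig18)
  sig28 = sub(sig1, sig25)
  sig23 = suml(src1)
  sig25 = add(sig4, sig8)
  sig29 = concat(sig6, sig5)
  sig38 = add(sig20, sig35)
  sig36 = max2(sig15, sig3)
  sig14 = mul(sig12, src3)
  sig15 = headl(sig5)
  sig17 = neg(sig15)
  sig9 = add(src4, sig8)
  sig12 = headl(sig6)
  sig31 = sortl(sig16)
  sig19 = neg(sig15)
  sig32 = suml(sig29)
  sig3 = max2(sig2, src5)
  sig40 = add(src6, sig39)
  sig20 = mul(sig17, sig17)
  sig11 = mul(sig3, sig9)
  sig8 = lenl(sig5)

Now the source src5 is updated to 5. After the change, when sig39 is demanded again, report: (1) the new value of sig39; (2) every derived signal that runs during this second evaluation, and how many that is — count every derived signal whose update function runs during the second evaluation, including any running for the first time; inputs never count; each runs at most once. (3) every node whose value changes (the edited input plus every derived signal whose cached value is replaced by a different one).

Demanding sig39 again yields 41.
11 derived signals run: sig1, sig2, sig4, sig25, sig27, sig30, sig33, sig35, sig37, sig38, sig39.
The nodes whose values change: src5, sig1, sig2, sig4, sig25, sig27, sig35, sig38, sig39.

First demand of the output computes:
  sig1 = sub(9, -6) = 15
  sig2 = absv(9) = 9
  sig4 = sub(6, 15) = -9
  sig5 = sortl([-6]) = [-6]
  sig6 = reverse([-6]) = [-6]
  sig8 = lenl([-6]) = 1
  sig15 = headl([-6]) = -6
  sig17 = neg(-6) = 6
  sig20 = mul(6, 6) = 36
  sig25 = add(-9, 1) = -8
  sig27 = absv(9) = 9
  sig29 = concat([-6], [-6]) = [-6, -6]
  sig30 = min2(-6, 9) = -6
  sig32 = suml([-6, -6]) = -12
  sig33 = min2(-12, 9) = -12
  sig35 = max2(9, -6) = 9
  sig37 = min2(-12, -8) = -12
  sig38 = add(36, 9) = 45
  sig39 = max2(-12, 45) = 45

After the edit, cleaning proceeds:
  sig1: a read changed (src5 9->5) — executes, giving 11.
  sig2: a read changed (src5 9->5) — executes, giving 5.
  sig4: a read changed (sig1 15->11) — executes, giving -5.
  sig25: a read changed (sig4 -9->-5) — executes, giving -4.
  sig27: a read changed (sig2 9->5) — executes, giving 5.
  sig30: a read changed (sig27 9->5) — executes, giving -6 — identical to its old value.
  sig33: a read changed (src5 9->5) — executes, giving -12 — identical to its old value.
  sig35: a read changed (src5 9->5) — executes, giving 5.
  sig37: a read changed (sig25 -8->-4) — executes, giving -12 — identical to its old value.
  sig38: a read changed (sig35 9->5) — executes, giving 41.
  sig39: a read changed (sig38 45->41) — executes, giving 41.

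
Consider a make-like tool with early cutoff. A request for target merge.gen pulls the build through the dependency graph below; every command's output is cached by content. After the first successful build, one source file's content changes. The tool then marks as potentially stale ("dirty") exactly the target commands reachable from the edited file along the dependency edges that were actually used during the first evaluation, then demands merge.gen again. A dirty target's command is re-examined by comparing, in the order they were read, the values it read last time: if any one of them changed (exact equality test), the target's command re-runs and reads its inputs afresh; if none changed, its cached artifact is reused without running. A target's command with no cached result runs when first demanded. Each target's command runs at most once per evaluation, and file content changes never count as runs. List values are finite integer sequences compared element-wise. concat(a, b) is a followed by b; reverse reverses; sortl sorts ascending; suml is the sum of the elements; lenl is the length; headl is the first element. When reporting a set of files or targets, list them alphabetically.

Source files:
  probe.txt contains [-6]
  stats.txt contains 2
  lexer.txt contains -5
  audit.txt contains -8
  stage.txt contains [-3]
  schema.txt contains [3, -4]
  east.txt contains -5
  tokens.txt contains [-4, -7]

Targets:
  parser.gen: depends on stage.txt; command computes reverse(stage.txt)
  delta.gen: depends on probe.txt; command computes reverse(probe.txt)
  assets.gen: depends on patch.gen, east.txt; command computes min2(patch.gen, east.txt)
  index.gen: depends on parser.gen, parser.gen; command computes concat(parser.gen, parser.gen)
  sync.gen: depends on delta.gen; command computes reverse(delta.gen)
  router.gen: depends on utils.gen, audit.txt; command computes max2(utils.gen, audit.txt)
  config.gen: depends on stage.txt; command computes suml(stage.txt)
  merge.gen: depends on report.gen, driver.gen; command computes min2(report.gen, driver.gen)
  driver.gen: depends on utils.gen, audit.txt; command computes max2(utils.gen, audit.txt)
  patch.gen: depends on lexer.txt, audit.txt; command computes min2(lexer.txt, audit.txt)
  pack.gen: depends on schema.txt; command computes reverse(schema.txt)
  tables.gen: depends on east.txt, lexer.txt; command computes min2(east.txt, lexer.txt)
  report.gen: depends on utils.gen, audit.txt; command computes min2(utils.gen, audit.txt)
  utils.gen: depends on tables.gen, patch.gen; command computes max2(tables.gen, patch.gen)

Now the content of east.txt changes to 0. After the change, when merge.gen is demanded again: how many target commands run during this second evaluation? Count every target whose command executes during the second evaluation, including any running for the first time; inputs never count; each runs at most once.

1 target commands run: tables.gen.
Note the absorption at tables.gen: it re-runs yet its value is the same, leaving the output's value untouched.

First demand of the output computes:
  patch.gen = min2(-5, -8) = -8
  tables.gen = min2(-5, -5) = -5
  utils.gen = max2(-5, -8) = -5
  driver.gen = max2(-5, -8) = -5
  report.gen = min2(-5, -8) = -8
  merge.gen = min2(-8, -5) = -8

After the edit, cleaning proceeds:
  tables.gen: a read changed (east.txt -5->0) — executes, giving -5 — identical to its old value.
  utils.gen: dirty, but its reads are unchanged (tables.gen unchanged, patch.gen unchanged); cached -5 stands.
  driver.gen: dirty, but its reads are unchanged (utils.gen unchanged, audit.txt unchanged); cached -5 stands.
  report.gen: dirty, but its reads are unchanged (utils.gen unchanged, audit.txt unchanged); cached -8 stands.
  merge.gen: dirty, but its reads are unchanged (report.gen unchanged, driver.gen unchanged); cached -8 stands.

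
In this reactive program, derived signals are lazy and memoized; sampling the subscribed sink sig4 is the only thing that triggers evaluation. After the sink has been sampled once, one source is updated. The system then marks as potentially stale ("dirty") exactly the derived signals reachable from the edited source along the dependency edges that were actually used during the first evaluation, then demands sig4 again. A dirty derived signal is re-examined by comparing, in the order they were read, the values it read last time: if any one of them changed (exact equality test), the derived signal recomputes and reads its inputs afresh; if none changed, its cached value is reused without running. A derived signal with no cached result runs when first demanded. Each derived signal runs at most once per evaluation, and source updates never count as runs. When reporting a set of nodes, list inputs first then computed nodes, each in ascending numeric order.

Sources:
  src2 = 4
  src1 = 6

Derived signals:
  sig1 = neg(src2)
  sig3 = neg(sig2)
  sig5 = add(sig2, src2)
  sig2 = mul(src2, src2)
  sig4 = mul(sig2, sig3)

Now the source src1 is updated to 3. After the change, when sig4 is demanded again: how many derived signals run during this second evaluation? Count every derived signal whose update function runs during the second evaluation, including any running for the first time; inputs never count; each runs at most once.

First demand of the output computes:
  sig2 = mul(4, 4) = 16
  sig3 = neg(16) = -16
  sig4 = mul(16, -16) = -256

After the edit, cleaning proceeds:
  no node depends on src1 at all; the second demand re-runs nothing.

Note the shortcut — nothing in the graph depends on src1 at all, so no recomputation happens.

0 derived signals run: none.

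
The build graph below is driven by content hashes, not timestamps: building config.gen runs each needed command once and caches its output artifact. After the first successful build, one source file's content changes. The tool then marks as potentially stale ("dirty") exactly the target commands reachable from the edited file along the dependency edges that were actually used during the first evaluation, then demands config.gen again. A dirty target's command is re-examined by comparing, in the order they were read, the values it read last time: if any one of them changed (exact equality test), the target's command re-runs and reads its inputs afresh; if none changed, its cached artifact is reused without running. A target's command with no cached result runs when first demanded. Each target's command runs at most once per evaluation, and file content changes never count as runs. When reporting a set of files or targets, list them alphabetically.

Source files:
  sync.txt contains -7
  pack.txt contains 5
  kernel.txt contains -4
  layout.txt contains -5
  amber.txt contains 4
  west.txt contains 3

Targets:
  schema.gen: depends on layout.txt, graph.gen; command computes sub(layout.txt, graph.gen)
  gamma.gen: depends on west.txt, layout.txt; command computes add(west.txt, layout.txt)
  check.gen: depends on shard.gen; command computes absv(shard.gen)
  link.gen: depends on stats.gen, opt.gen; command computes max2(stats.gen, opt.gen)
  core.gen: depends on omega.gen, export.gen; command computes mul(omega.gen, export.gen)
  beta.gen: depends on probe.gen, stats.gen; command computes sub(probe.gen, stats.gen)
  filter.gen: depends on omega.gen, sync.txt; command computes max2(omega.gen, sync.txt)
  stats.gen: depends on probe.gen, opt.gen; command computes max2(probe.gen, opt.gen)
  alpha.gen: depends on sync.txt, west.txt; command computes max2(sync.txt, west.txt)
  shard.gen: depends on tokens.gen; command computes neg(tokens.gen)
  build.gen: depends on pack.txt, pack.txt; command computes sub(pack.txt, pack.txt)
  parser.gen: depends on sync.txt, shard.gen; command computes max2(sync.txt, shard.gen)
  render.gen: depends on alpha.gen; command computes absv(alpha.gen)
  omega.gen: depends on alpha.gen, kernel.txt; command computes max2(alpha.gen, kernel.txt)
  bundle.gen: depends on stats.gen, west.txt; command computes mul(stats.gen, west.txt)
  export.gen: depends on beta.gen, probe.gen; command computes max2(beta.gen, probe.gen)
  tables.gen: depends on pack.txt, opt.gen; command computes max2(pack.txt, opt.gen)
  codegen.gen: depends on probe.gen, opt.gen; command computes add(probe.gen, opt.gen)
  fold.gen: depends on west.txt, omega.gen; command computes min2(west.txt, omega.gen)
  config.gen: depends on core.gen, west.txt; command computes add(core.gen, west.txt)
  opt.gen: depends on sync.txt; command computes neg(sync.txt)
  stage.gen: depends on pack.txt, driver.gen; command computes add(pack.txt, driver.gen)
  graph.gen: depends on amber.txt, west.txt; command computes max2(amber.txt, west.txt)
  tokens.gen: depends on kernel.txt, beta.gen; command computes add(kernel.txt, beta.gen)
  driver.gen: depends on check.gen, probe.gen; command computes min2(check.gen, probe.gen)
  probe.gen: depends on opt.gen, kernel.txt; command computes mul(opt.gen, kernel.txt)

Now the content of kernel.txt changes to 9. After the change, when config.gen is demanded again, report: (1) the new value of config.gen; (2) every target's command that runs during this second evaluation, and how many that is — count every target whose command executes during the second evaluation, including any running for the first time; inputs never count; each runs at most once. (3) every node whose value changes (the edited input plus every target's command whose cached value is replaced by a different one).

Initial pass — values computed on the first demand:
  alpha.gen = max2(-7, 3) = 3
  omega.gen = max2(3, -4) = 3
  opt.gen = neg(-7) = 7
  probe.gen = mul(7, -4) = -28
  stats.gen = max2(-28, 7) = 7
  beta.gen = sub(-28, 7) = -35
  export.gen = max2(-35, -28) = -28
  core.gen = mul(3, -28) = -84
  config.gen = add(-84, 3) = -81

Second demand — change propagation:
  omega.gen: re-runs because kernel.txt -4->9; new result 9.
  probe.gen: re-runs because kernel.txt -4->9; new result 63.
  stats.gen: re-runs because probe.gen -28->63; new result 63.
  beta.gen: re-runs because probe.gen -28->63; stats.gen 7->63; new result 0.
  export.gen: re-runs because beta.gen -35->0; probe.gen -28->63; new result 63.
  core.gen: re-runs because omega.gen 3->9; export.gen -28->63; new result 567.
  config.gen: re-runs because core.gen -84->567; new result 570.

config.gen now evaluates to 570.
Run set: beta.gen, config.gen, core.gen, export.gen, omega.gen, probe.gen, stats.gen (7 run).
Changed values: beta.gen, config.gen, core.gen, export.gen, kernel.txt, omega.gen, probe.gen, stats.gen.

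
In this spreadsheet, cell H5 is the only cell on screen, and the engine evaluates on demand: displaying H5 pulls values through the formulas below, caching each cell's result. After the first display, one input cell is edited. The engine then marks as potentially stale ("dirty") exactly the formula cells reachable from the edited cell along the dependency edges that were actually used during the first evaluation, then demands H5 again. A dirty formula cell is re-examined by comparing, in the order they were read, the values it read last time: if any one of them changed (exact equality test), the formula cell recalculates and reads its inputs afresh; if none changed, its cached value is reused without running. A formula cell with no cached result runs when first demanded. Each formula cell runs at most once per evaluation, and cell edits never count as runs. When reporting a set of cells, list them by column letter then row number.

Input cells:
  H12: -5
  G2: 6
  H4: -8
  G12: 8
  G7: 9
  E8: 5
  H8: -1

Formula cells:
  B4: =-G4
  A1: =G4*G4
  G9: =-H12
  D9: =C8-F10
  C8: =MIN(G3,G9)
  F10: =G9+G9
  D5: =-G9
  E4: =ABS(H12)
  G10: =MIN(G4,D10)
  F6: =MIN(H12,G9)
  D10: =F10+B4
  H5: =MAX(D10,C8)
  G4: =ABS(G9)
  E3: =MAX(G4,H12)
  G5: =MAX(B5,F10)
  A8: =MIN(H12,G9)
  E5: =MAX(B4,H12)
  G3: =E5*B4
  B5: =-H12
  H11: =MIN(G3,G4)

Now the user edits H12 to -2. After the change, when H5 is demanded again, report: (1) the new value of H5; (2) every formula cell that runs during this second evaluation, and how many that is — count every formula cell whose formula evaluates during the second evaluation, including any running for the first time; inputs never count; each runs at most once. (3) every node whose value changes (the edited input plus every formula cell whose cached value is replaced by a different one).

Initial pass — values computed on the first demand:
  G9 = -(-5) = 5
  F10 = 5 + 5 = 10
  G4 = ABS(5) = 5
  B4 = -(5) = -5
  D10 = 10 + -5 = 5
  E5 = MAX(-5, -5) = -5
  G3 = -5 * -5 = 25
  C8 = MIN(25, 5) = 5
  H5 = MAX(5, 5) = 5

Second demand — change propagation:
  G9: re-runs because H12 -5->-2; new result 2.
  F10: re-runs because G9 5->2; G9 5->2; new result 4.
  G4: re-runs because G9 5->2; new result 2.
  B4: re-runs because G4 5->2; new result -2.
  D10: re-runs because F10 10->4; B4 -5->-2; new result 2.
  E5: re-runs because B4 -5->-2; H12 -5->-2; new result -2.
  G3: re-runs because E5 -5->-2; B4 -5->-2; new result 4.
  C8: re-runs because G3 25->4; G9 5->2; new result 2.
  H5: re-runs because D10 5->2; C8 5->2; new result 2.

H5 now evaluates to 2.
Run set: B4, C8, D10, E5, F10, G3, G4, G9, H5 (9 run).
Changed values: B4, C8, D10, E5, F10, G3, G4, G9, H5, H12.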